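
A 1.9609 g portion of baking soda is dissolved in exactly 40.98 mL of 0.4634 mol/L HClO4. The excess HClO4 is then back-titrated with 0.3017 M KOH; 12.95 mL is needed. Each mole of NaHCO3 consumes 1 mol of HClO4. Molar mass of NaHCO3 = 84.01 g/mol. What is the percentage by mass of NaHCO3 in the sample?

64.6%

Total n(HClO4) added = 0.4634 x 0.04098 = 0.01899 mol.
n(KOH) used = 0.3017 x 0.01295 = 0.003907 mol, which equals the excess n(HClO4).
So n(HClO4) consumed by the sample = 0.01899 - 0.003907 = 0.01508 mol.
n(NaHCO3) = 0.01508 / 1 = 0.01508 mol.
mass NaHCO3 = 0.01508 x 84.01 = 1.267 g, so %NaHCO3 = 1.267/1.9609 x 100 = 64.6%.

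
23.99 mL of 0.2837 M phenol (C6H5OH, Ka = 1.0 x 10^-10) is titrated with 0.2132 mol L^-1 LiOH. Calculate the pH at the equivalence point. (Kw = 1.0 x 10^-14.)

11.54

n(C6H5OH) = 0.2837 x 0.02399 = 0.006806 mol; V(LiOH) at equivalence = 0.006806/0.2132 = 0.03192 L.
At equivalence all the acid is converted to C6H5O-; total volume = 0.02399 + 0.03192 = 0.05591 L, so [C6H5O-] = 0.006806/0.05591 = 0.1217 M.
Kb = Kw/Ka = 1.0e-14 / 1.0 x 10^-10 = 0.000100.
[OH^-] = sqrt(Kb x [C6H5O-]) = sqrt(0.000100 x 0.1217) = 0.00349 M.
pOH = 2.46, so pH = 14.00 - 2.46 = 11.54.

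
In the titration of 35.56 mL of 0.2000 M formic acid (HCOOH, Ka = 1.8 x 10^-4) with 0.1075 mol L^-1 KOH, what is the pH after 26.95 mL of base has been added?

3.58

Initial n(HCOOH) = 0.2000 x 0.03556 = 0.007112 mol.
n(KOH) added = 0.1075 x 0.02695 = 0.002897 mol, converting that many moles of HCOOH to HCOO-.
Remaining n(HCOOH) = 0.004215 mol; n(HCOO-) = 0.002897 mol.
By Henderson-Hasselbalch, pH = pKa + log([A^-]/[HA]) = 3.74 + log(0.002897/0.004215) = 3.74 + (-0.16) = 3.58.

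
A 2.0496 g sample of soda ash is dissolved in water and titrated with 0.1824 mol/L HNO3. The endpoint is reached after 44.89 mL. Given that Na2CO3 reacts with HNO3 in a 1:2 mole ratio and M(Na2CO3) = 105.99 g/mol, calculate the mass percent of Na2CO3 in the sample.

21.2%

n(HNO3) = 0.1824 x 0.04489 = 0.008188 mol.
n(Na2CO3) = 0.008188 / 2 = 0.004094 mol.
mass of Na2CO3 = 0.004094 x 105.99 = 0.4339 g.
% purity = 0.4339 / 2.0496 x 100 = 21.2%.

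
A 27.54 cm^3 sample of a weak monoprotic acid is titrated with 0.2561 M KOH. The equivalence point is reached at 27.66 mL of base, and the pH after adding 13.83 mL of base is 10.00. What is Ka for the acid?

1.0 x 10^-10

13.83 mL is half of the equivalence volume, so this is the half-equivalence point where [HA] = [A^-].
At half-equivalence pH = pKa, so pKa = 10.00.
Ka = 10^(-10.00) = 1.0 x 10^-10.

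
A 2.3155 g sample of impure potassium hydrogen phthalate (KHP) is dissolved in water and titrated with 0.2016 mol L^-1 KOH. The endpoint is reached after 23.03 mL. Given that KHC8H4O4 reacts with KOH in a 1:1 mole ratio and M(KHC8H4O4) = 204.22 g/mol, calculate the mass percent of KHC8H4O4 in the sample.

n(KOH) = 0.2016 x 0.02303 = 0.004643 mol.
n(KHC8H4O4) = 0.004643 / 1 = 0.004643 mol.
mass of KHC8H4O4 = 0.004643 x 204.22 = 0.9482 g.
% purity = 0.9482 / 2.3155 x 100 = 40.9%.

40.9%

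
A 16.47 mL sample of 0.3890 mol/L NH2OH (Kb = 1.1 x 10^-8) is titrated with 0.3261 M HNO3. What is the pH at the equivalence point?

3.40

n(NH2OH) = 0.3890 x 0.01647 = 0.006407 mol; V(HNO3) at equivalence = 0.006407/0.3261 = 0.01965 L.
At equivalence the base is fully converted to NH3OH+; total volume = 0.03612 L, so [NH3OH+] = 0.006407/0.03612 = 0.1774 M.
Ka(NH3OH+) = Kw/Kb = 1.0e-14 / 1.1 x 10^-8 = 9.09e-7.
[H^+] = sqrt(Ka x [NH3OH+]) = sqrt(9.09e-7 x 0.1774) = 0.000402 M.
pH = -log(0.000402) = 3.40.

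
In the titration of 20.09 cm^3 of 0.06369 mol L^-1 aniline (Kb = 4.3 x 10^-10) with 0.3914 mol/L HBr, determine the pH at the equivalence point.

2.95

n(C6H5NH2) = 0.06369 x 0.02009 = 0.001280 mol; V(HBr) at equivalence = 0.001280/0.3914 = 0.003269 L.
At equivalence the base is fully converted to C6H5NH3+; total volume = 0.02336 L, so [C6H5NH3+] = 0.001280/0.02336 = 0.05478 M.
Ka(C6H5NH3+) = Kw/Kb = 1.0e-14 / 4.3 x 10^-10 = 2.33e-5.
[H^+] = sqrt(Ka x [C6H5NH3+]) = sqrt(2.33e-5 x 0.05478) = 0.00113 M.
pH = -log(0.00113) = 2.95.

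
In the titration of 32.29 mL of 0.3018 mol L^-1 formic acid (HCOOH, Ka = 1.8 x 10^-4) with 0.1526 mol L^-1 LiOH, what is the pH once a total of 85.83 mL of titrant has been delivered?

n(acid) = 0.3018 x 0.03229 = 0.009745 mol; n(LiOH) added = 0.1526 x 0.08583 = 0.01310 mol.
Base is in excess by 0.01310 - 0.009745 = 0.003353 mol in a total volume of 0.1181 L.
[OH^-] = 0.003353/0.1181 = 0.02838 M, so pOH = 1.55 and pH = 14.00 - 1.55 = 12.45.

12.45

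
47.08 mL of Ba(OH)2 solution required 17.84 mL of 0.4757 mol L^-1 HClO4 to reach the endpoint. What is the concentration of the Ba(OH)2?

n(HClO4) delivered = 0.4757 x 0.01784 = 0.008486 mol.
The reaction is 1 Ba(OH)2 + 2 HClO4, so n(Ba(OH)2) = 0.008486 x 1/2 = 0.004243 mol.
[Ba(OH)2] = 0.004243 mol / 0.04708 L = 0.0901 M.

0.0901 M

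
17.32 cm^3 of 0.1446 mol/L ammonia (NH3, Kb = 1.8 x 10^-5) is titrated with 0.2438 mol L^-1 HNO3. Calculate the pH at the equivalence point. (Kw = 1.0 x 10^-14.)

5.15

n(NH3) = 0.1446 x 0.01732 = 0.002504 mol; V(HNO3) at equivalence = 0.002504/0.2438 = 0.01027 L.
At equivalence the base is fully converted to NH4+; total volume = 0.02759 L, so [NH4+] = 0.002504/0.02759 = 0.09077 M.
Ka(NH4+) = Kw/Kb = 1.0e-14 / 1.8 x 10^-5 = 5.56e-10.
[H^+] = sqrt(Ka x [NH4+]) = sqrt(5.56e-10 x 0.09077) = 7.10e-6 M.
pH = -log(7.10e-6) = 5.15.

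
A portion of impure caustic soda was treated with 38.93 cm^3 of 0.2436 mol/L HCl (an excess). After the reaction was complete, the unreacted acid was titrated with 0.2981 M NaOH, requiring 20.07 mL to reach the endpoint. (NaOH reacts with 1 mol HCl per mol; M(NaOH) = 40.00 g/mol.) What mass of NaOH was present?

0.140 g

Total n(HCl) added = 0.2436 x 0.03893 = 0.009483 mol.
n(NaOH) used = 0.2981 x 0.02007 = 0.005983 mol, which equals the excess n(HCl).
So n(HCl) consumed by the sample = 0.009483 - 0.005983 = 0.003500 mol.
n(NaOH) = 0.003500 / 1 = 0.003500 mol.
mass = 0.003500 mol x 40.00 g/mol = 0.140 g.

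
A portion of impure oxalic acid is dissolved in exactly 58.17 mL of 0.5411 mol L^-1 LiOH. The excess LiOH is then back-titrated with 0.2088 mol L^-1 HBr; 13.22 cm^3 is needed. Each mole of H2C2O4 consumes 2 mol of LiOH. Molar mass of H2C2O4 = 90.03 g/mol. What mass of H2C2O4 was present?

Total n(LiOH) added = 0.5411 x 0.05817 = 0.03148 mol.
n(HBr) used = 0.2088 x 0.01322 = 0.002760 mol, which equals the excess n(LiOH).
So n(LiOH) consumed by the sample = 0.03148 - 0.002760 = 0.02872 mol.
n(H2C2O4) = 0.02872 / 2 = 0.01436 mol.
mass = 0.01436 mol x 90.03 g/mol = 1.29 g.

1.29 g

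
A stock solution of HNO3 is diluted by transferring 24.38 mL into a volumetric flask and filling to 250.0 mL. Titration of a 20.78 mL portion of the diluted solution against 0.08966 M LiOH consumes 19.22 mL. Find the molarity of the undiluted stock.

0.850 M

n(LiOH) = 0.08966 x 0.01922 = 0.001723 mol.
n(HNO3) in the aliquot = 0.001723 mol.
[diluted HNO3] = 0.001723 / 0.02078 = 0.08293 M.
Dilution factor = 250.0/24.38 = 10.25, so [stock] = 0.08293 x 10.25 = 0.850 M.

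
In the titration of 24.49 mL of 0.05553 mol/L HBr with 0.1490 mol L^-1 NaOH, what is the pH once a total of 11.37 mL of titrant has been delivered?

n(acid) = 0.05553 x 0.02449 = 0.001360 mol; n(NaOH) added = 0.1490 x 0.01137 = 0.001694 mol.
Base is in excess by 0.001694 - 0.001360 = 0.0003342 mol in a total volume of 0.03586 L.
[OH^-] = 0.0003342/0.03586 = 0.009320 M, so pOH = 2.03 and pH = 14.00 - 2.03 = 11.97.

11.97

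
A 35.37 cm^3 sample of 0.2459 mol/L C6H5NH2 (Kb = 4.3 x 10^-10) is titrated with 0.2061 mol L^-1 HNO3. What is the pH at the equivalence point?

2.79

n(C6H5NH2) = 0.2459 x 0.03537 = 0.008697 mol; V(HNO3) at equivalence = 0.008697/0.2061 = 0.04220 L.
At equivalence the base is fully converted to C6H5NH3+; total volume = 0.07757 L, so [C6H5NH3+] = 0.008697/0.07757 = 0.1121 M.
Ka(C6H5NH3+) = Kw/Kb = 1.0e-14 / 4.3 x 10^-10 = 2.33e-5.
[H^+] = sqrt(Ka x [C6H5NH3+]) = sqrt(2.33e-5 x 0.1121) = 0.00161 M.
pH = -log(0.00161) = 2.79.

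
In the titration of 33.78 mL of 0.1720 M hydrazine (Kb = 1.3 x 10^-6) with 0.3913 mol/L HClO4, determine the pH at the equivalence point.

n(N2H4) = 0.1720 x 0.03378 = 0.005810 mol; V(HClO4) at equivalence = 0.005810/0.3913 = 0.01485 L.
At equivalence the base is fully converted to N2H5+; total volume = 0.04863 L, so [N2H5+] = 0.005810/0.04863 = 0.1195 M.
Ka(N2H5+) = Kw/Kb = 1.0e-14 / 1.3 x 10^-6 = 7.69e-9.
[H^+] = sqrt(Ka x [N2H5+]) = sqrt(7.69e-9 x 0.1195) = 3.03e-5 M.
pH = -log(3.03e-5) = 4.52.

4.52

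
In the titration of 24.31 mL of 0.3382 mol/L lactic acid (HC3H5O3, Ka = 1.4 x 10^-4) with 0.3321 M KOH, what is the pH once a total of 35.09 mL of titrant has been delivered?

n(acid) = 0.3382 x 0.02431 = 0.008222 mol; n(KOH) added = 0.3321 x 0.03509 = 0.01165 mol.
Base is in excess by 0.01165 - 0.008222 = 0.003432 mol in a total volume of 0.05940 L.
[OH^-] = 0.003432/0.05940 = 0.05777 M, so pOH = 1.24 and pH = 14.00 - 1.24 = 12.76.

12.76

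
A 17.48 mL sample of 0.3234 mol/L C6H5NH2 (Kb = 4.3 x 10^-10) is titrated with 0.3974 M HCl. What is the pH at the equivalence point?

2.69

n(C6H5NH2) = 0.3234 x 0.01748 = 0.005653 mol; V(HCl) at equivalence = 0.005653/0.3974 = 0.01423 L.
At equivalence the base is fully converted to C6H5NH3+; total volume = 0.03171 L, so [C6H5NH3+] = 0.005653/0.03171 = 0.1783 M.
Ka(C6H5NH3+) = Kw/Kb = 1.0e-14 / 4.3 x 10^-10 = 2.33e-5.
[H^+] = sqrt(Ka x [C6H5NH3+]) = sqrt(2.33e-5 x 0.1783) = 0.00204 M.
pH = -log(0.00204) = 2.69.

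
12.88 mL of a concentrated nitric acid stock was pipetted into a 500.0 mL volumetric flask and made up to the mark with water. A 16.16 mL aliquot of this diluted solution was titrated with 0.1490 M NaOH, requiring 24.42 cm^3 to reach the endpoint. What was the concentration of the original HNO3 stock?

8.74 M

n(NaOH) = 0.1490 x 0.02442 = 0.003639 mol.
n(HNO3) in the aliquot = 0.003639 mol.
[diluted HNO3] = 0.003639 / 0.01616 = 0.2252 M.
Dilution factor = 500.0/12.88 = 38.82, so [stock] = 0.2252 x 38.82 = 8.74 M.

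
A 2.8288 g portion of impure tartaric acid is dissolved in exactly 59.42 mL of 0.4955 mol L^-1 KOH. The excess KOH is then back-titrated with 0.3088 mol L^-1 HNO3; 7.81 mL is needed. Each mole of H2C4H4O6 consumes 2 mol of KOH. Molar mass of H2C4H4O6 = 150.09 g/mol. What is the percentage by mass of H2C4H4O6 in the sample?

Total n(KOH) added = 0.4955 x 0.05942 = 0.02944 mol.
n(HNO3) used = 0.3088 x 0.007810 = 0.002412 mol, which equals the excess n(KOH).
So n(KOH) consumed by the sample = 0.02944 - 0.002412 = 0.02703 mol.
n(H2C4H4O6) = 0.02703 / 2 = 0.01352 mol.
mass H2C4H4O6 = 0.01352 x 150.09 = 2.029 g, so %H2C4H4O6 = 2.029/2.8288 x 100 = 71.7%.

71.7%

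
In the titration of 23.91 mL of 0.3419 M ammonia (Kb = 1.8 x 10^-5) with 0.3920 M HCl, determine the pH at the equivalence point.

n(NH3) = 0.3419 x 0.02391 = 0.008175 mol; V(HCl) at equivalence = 0.008175/0.3920 = 0.02085 L.
At equivalence the base is fully converted to NH4+; total volume = 0.04476 L, so [NH4+] = 0.008175/0.04476 = 0.1826 M.
Ka(NH4+) = Kw/Kb = 1.0e-14 / 1.8 x 10^-5 = 5.56e-10.
[H^+] = sqrt(Ka x [NH4+]) = sqrt(5.56e-10 x 0.1826) = 1.01e-5 M.
pH = -log(1.01e-5) = 5.00.

5.00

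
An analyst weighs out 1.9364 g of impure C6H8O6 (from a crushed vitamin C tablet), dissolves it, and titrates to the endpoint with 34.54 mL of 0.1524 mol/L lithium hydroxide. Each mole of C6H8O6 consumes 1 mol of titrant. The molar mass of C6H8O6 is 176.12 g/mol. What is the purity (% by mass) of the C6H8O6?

47.9%

n(LiOH) = 0.1524 x 0.03454 = 0.005264 mol.
n(C6H8O6) = 0.005264 / 1 = 0.005264 mol.
mass of C6H8O6 = 0.005264 x 176.12 = 0.9271 g.
% purity = 0.9271 / 1.9364 x 100 = 47.9%.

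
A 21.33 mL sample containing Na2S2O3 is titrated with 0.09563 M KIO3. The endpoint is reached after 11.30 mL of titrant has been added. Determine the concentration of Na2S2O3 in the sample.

n(KIO3) = 0.09563 x 0.01130 = 0.001081 mol.
From the balanced equation, 1 mol KIO3 reacts with 6 mol Na2S2O3, so n(Na2S2O3) = 0.001081 x 6/1 = 0.006484 mol.
[Na2S2O3] = 0.006484 / 0.02133 L = 0.304 M.

0.304 M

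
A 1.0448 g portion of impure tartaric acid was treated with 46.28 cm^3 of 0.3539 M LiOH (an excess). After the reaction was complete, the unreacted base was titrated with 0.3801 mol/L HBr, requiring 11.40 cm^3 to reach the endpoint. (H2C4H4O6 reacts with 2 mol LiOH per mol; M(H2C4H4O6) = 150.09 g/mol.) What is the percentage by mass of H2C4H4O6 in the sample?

86.5%

Total n(LiOH) added = 0.3539 x 0.04628 = 0.01638 mol.
n(HBr) used = 0.3801 x 0.01140 = 0.004333 mol, which equals the excess n(LiOH).
So n(LiOH) consumed by the sample = 0.01638 - 0.004333 = 0.01205 mol.
n(H2C4H4O6) = 0.01205 / 2 = 0.006023 mol.
mass H2C4H4O6 = 0.006023 x 150.09 = 0.9039 g, so %H2C4H4O6 = 0.9039/1.0448 x 100 = 86.5%.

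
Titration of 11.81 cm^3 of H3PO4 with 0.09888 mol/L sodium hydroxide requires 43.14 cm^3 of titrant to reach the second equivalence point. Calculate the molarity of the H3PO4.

0.181 M

n(NaOH) = 0.09888 x 0.04314 = 0.004266 mol.
At the second equivalence point, 2 mol OH^- react per mol H3PO4, so n(H3PO4) = 0.004266 / 2 = 0.002133 mol.
[H3PO4] = 0.002133 / 0.01181 L = 0.181 M.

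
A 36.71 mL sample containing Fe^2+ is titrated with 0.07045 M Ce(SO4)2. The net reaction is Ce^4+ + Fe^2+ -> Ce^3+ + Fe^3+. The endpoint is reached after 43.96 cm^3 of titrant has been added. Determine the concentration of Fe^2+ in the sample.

n(Ce(SO4)2) = 0.07045 x 0.04396 = 0.003097 mol.
From the balanced equation, 1 mol Ce(SO4)2 reacts with 1 mol Fe^2+, so n(Fe^2+) = 0.003097 x 1/1 = 0.003097 mol.
[Fe^2+] = 0.003097 / 0.03671 L = 0.0844 M.

0.0844 M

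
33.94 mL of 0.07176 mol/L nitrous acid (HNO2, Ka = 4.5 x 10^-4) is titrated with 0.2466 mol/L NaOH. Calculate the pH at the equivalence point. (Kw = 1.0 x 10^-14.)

8.05

n(HNO2) = 0.07176 x 0.03394 = 0.002436 mol; V(NaOH) at equivalence = 0.002436/0.2466 = 0.009876 L.
At equivalence all the acid is converted to NO2-; total volume = 0.03394 + 0.009876 = 0.04382 L, so [NO2-] = 0.002436/0.04382 = 0.05558 M.
Kb = Kw/Ka = 1.0e-14 / 4.5 x 10^-4 = 2.22e-11.
[OH^-] = sqrt(Kb x [NO2-]) = sqrt(2.22e-11 x 0.05558) = 1.11e-6 M.
pOH = 5.95, so pH = 14.00 - 5.95 = 8.05.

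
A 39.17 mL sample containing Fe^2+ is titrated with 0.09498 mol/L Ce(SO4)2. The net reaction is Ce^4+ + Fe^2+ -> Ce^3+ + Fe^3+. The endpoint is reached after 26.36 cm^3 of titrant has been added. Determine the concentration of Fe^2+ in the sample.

0.0639 M

n(Ce(SO4)2) = 0.09498 x 0.02636 = 0.002504 mol.
From the balanced equation, 1 mol Ce(SO4)2 reacts with 1 mol Fe^2+, so n(Fe^2+) = 0.002504 x 1/1 = 0.002504 mol.
[Fe^2+] = 0.002504 / 0.03917 L = 0.0639 M.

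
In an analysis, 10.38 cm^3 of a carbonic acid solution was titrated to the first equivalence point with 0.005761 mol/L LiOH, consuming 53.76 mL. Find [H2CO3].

n(LiOH) = 0.005761 x 0.05376 = 0.0003097 mol.
At the first equivalence point, 1 mol OH^- react per mol H2CO3, so n(H2CO3) = 0.0003097 / 1 = 0.0003097 mol.
[H2CO3] = 0.0003097 / 0.01038 L = 0.0298 M.

0.0298 M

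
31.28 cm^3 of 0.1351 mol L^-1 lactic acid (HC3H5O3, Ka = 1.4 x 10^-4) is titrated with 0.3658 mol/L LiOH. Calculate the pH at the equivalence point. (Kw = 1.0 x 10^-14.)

n(HC3H5O3) = 0.1351 x 0.03128 = 0.004226 mol; V(LiOH) at equivalence = 0.004226/0.3658 = 0.01155 L.
At equivalence all the acid is converted to C3H5O3-; total volume = 0.03128 + 0.01155 = 0.04283 L, so [C3H5O3-] = 0.004226/0.04283 = 0.09866 M.
Kb = Kw/Ka = 1.0e-14 / 1.4 x 10^-4 = 7.14e-11.
[OH^-] = sqrt(Kb x [C3H5O3-]) = sqrt(7.14e-11 x 0.09866) = 2.65e-6 M.
pOH = 5.58, so pH = 14.00 - 5.58 = 8.42.

8.42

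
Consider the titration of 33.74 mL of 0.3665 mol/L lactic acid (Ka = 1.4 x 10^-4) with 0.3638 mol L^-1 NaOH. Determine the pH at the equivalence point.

8.56

n(HC3H5O3) = 0.3665 x 0.03374 = 0.01237 mol; V(NaOH) at equivalence = 0.01237/0.3638 = 0.03399 L.
At equivalence all the acid is converted to C3H5O3-; total volume = 0.03374 + 0.03399 = 0.06773 L, so [C3H5O3-] = 0.01237/0.06773 = 0.1826 M.
Kb = Kw/Ka = 1.0e-14 / 1.4 x 10^-4 = 7.14e-11.
[OH^-] = sqrt(Kb x [C3H5O3-]) = sqrt(7.14e-11 x 0.1826) = 3.61e-6 M.
pOH = 5.44, so pH = 14.00 - 5.44 = 8.56.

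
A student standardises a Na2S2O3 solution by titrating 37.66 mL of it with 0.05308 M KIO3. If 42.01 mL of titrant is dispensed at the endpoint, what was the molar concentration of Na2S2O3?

n(KIO3) = 0.05308 x 0.04201 = 0.002230 mol.
From the balanced equation, 1 mol KIO3 reacts with 6 mol Na2S2O3, so n(Na2S2O3) = 0.002230 x 6/1 = 0.01338 mol.
[Na2S2O3] = 0.01338 / 0.03766 L = 0.355 M.

0.355 M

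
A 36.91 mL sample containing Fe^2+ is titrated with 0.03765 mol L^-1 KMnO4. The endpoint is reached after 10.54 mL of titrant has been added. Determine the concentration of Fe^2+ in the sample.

n(KMnO4) = 0.03765 x 0.01054 = 0.0003968 mol.
From the balanced equation, 1 mol KMnO4 reacts with 5 mol Fe^2+, so n(Fe^2+) = 0.0003968 x 5/1 = 0.001984 mol.
[Fe^2+] = 0.001984 / 0.03691 L = 0.0538 M.

0.0538 M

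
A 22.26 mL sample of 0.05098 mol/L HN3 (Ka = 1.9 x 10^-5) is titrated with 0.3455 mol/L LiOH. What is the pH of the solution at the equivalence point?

n(HN3) = 0.05098 x 0.02226 = 0.001135 mol; V(LiOH) at equivalence = 0.001135/0.3455 = 0.003285 L.
At equivalence all the acid is converted to N3-; total volume = 0.02226 + 0.003285 = 0.02554 L, so [N3-] = 0.001135/0.02554 = 0.04442 M.
Kb = Kw/Ka = 1.0e-14 / 1.9 x 10^-5 = 5.26e-10.
[OH^-] = sqrt(Kb x [N3-]) = sqrt(5.26e-10 x 0.04442) = 4.84e-6 M.
pOH = 5.32, so pH = 14.00 - 5.32 = 8.68.

8.68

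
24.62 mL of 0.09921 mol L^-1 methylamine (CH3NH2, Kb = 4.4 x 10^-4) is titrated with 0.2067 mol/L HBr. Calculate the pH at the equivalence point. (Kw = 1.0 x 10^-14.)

5.91

n(CH3NH2) = 0.09921 x 0.02462 = 0.002443 mol; V(HBr) at equivalence = 0.002443/0.2067 = 0.01182 L.
At equivalence the base is fully converted to CH3NH3+; total volume = 0.03644 L, so [CH3NH3+] = 0.002443/0.03644 = 0.06704 M.
Ka(CH3NH3+) = Kw/Kb = 1.0e-14 / 4.4 x 10^-4 = 2.27e-11.
[H^+] = sqrt(Ka x [CH3NH3+]) = sqrt(2.27e-11 x 0.06704) = 1.23e-6 M.
pH = -log(1.23e-6) = 5.91.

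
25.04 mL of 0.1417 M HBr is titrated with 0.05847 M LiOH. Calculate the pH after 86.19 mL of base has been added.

12.13

n(acid) = 0.1417 x 0.02504 = 0.003548 mol; n(LiOH) added = 0.05847 x 0.08619 = 0.005040 mol.
Base is in excess by 0.005040 - 0.003548 = 0.001491 mol in a total volume of 0.1112 L.
[OH^-] = 0.001491/0.1112 = 0.01341 M, so pOH = 1.87 and pH = 14.00 - 1.87 = 12.13.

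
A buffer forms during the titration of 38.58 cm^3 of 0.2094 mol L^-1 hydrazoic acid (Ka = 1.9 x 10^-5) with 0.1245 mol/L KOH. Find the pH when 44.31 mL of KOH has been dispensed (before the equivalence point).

Initial n(HN3) = 0.2094 x 0.03858 = 0.008079 mol.
n(KOH) added = 0.1245 x 0.04431 = 0.005517 mol, converting that many moles of HN3 to N3-.
Remaining n(HN3) = 0.002562 mol; n(N3-) = 0.005517 mol.
By Henderson-Hasselbalch, pH = pKa + log([A^-]/[HA]) = 4.72 + log(0.005517/0.002562) = 4.72 + (+0.33) = 5.05.

5.05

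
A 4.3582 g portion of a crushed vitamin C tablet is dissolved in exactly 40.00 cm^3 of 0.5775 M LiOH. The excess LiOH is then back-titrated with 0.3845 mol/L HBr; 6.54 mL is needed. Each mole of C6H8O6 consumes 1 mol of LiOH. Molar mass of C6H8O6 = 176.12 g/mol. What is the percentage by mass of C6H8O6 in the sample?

Total n(LiOH) added = 0.5775 x 0.04000 = 0.02310 mol.
n(HBr) used = 0.3845 x 0.006540 = 0.002515 mol, which equals the excess n(LiOH).
So n(LiOH) consumed by the sample = 0.02310 - 0.002515 = 0.02059 mol.
n(C6H8O6) = 0.02059 / 1 = 0.02059 mol.
mass C6H8O6 = 0.02059 x 176.12 = 3.625 g, so %C6H8O6 = 3.625/4.3582 x 100 = 83.2%.

83.2%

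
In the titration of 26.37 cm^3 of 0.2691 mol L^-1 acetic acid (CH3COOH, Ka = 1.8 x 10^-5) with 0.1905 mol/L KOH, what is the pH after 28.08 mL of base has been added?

5.23

Initial n(CH3COOH) = 0.2691 x 0.02637 = 0.007096 mol.
n(KOH) added = 0.1905 x 0.02808 = 0.005349 mol, converting that many moles of CH3COOH to CH3COO-.
Remaining n(CH3COOH) = 0.001747 mol; n(CH3COO-) = 0.005349 mol.
By Henderson-Hasselbalch, pH = pKa + log([A^-]/[HA]) = 4.74 + log(0.005349/0.001747) = 4.74 + (+0.49) = 5.23.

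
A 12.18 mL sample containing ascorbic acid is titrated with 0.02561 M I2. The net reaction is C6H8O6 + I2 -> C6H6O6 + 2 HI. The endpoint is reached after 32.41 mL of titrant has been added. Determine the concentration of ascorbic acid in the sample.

n(I2) = 0.02561 x 0.03241 = 0.0008300 mol.
From the balanced equation, 1 mol I2 reacts with 1 mol ascorbic acid, so n(ascorbic acid) = 0.0008300 x 1/1 = 0.0008300 mol.
[ascorbic acid] = 0.0008300 / 0.01218 L = 0.0681 M.

0.0681 M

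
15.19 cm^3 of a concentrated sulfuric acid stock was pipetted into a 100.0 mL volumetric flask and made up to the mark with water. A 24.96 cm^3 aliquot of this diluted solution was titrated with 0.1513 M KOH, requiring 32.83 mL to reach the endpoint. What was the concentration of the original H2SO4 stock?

0.655 M

n(KOH) = 0.1513 x 0.03283 = 0.004967 mol.
n(H2SO4) in the aliquot = 0.004967 x 1/2 = 0.002484 mol.
[diluted H2SO4] = 0.002484 / 0.02496 = 0.09950 M.
Dilution factor = 100.0/15.19 = 6.583, so [stock] = 0.09950 x 6.583 = 0.655 M.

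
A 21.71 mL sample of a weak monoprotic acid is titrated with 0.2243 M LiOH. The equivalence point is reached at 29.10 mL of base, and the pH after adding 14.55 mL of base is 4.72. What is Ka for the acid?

1.9 x 10^-5

14.55 mL is half of the equivalence volume, so this is the half-equivalence point where [HA] = [A^-].
At half-equivalence pH = pKa, so pKa = 4.72.
Ka = 10^(-4.72) = 1.9 x 10^-5.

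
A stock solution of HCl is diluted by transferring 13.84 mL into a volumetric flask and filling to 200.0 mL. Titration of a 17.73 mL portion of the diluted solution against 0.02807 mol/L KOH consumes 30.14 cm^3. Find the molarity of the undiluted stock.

0.690 M

n(KOH) = 0.02807 x 0.03014 = 0.0008460 mol.
n(HCl) in the aliquot = 0.0008460 mol.
[diluted HCl] = 0.0008460 / 0.01773 = 0.04772 M.
Dilution factor = 200.0/13.84 = 14.45, so [stock] = 0.04772 x 14.45 = 0.690 M.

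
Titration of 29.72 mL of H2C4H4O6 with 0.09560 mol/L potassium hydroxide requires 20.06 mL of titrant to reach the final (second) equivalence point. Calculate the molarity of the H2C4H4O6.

n(KOH) = 0.09560 x 0.02006 = 0.001918 mol.
At the final (second) equivalence point, 2 mol OH^- react per mol H2C4H4O6, so n(H2C4H4O6) = 0.001918 / 2 = 0.0009589 mol.
[H2C4H4O6] = 0.0009589 / 0.02972 L = 0.0323 M.

0.0323 M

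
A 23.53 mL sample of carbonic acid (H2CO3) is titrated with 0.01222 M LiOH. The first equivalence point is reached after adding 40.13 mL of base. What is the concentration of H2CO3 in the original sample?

0.0208 M

n(LiOH) = 0.01222 x 0.04013 = 0.0004904 mol.
At the first equivalence point, 1 mol OH^- react per mol H2CO3, so n(H2CO3) = 0.0004904 / 1 = 0.0004904 mol.
[H2CO3] = 0.0004904 / 0.02353 L = 0.0208 M.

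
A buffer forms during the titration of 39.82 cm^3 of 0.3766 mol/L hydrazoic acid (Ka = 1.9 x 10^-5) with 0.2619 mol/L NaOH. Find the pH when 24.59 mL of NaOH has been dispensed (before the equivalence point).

4.60

Initial n(HN3) = 0.3766 x 0.03982 = 0.01500 mol.
n(NaOH) added = 0.2619 x 0.02459 = 0.006440 mol, converting that many moles of HN3 to N3-.
Remaining n(HN3) = 0.008556 mol; n(N3-) = 0.006440 mol.
By Henderson-Hasselbalch, pH = pKa + log([A^-]/[HA]) = 4.72 + log(0.006440/0.008556) = 4.72 + (-0.12) = 4.60.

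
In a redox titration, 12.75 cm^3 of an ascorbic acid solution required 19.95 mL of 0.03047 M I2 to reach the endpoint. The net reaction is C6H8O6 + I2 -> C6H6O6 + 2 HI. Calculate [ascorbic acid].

n(I2) = 0.03047 x 0.01995 = 0.0006079 mol.
From the balanced equation, 1 mol I2 reacts with 1 mol ascorbic acid, so n(ascorbic acid) = 0.0006079 x 1/1 = 0.0006079 mol.
[ascorbic acid] = 0.0006079 / 0.01275 L = 0.0477 M.

0.0477 M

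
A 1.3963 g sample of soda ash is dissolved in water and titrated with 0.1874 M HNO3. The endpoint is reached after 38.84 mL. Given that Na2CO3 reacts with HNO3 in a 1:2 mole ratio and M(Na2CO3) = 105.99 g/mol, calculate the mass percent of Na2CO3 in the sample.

27.6%

n(HNO3) = 0.1874 x 0.03884 = 0.007279 mol.
n(Na2CO3) = 0.007279 / 2 = 0.003639 mol.
mass of Na2CO3 = 0.003639 x 105.99 = 0.3857 g.
% purity = 0.3857 / 1.3963 x 100 = 27.6%.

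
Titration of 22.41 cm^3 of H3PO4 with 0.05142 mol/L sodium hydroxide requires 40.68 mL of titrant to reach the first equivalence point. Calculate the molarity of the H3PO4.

0.0933 M

n(NaOH) = 0.05142 x 0.04068 = 0.002092 mol.
At the first equivalence point, 1 mol OH^- react per mol H3PO4, so n(H3PO4) = 0.002092 / 1 = 0.002092 mol.
[H3PO4] = 0.002092 / 0.02241 L = 0.0933 M.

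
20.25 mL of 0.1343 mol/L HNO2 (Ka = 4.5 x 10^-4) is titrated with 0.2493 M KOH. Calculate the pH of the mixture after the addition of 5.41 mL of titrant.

Initial n(HNO2) = 0.1343 x 0.02025 = 0.002720 mol.
n(KOH) added = 0.2493 x 0.005410 = 0.001349 mol, converting that many moles of HNO2 to NO2-.
Remaining n(HNO2) = 0.001371 mol; n(NO2-) = 0.001349 mol.
By Henderson-Hasselbalch, pH = pKa + log([A^-]/[HA]) = 3.35 + log(0.001349/0.001371) = 3.35 + (-0.01) = 3.34.

3.34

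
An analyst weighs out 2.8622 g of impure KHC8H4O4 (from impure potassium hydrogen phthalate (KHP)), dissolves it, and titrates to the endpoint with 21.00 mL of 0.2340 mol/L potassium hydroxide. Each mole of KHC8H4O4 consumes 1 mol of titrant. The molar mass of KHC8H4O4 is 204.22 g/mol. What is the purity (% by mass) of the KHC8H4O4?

n(KOH) = 0.2340 x 0.02100 = 0.004914 mol.
n(KHC8H4O4) = 0.004914 / 1 = 0.004914 mol.
mass of KHC8H4O4 = 0.004914 x 204.22 = 1.004 g.
% purity = 1.004 / 2.8622 x 100 = 35.1%.

35.1%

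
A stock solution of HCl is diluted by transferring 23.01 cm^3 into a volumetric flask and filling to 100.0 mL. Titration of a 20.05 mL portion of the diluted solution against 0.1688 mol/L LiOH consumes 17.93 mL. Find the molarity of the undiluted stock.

n(LiOH) = 0.1688 x 0.01793 = 0.003027 mol.
n(HCl) in the aliquot = 0.003027 mol.
[diluted HCl] = 0.003027 / 0.02005 = 0.1510 M.
Dilution factor = 100.0/23.01 = 4.346, so [stock] = 0.1510 x 4.346 = 0.656 M.

0.656 M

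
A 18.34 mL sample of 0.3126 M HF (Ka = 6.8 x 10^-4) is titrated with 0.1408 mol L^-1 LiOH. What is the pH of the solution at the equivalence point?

n(HF) = 0.3126 x 0.01834 = 0.005733 mol; V(LiOH) at equivalence = 0.005733/0.1408 = 0.04072 L.
At equivalence all the acid is converted to F-; total volume = 0.01834 + 0.04072 = 0.05906 L, so [F-] = 0.005733/0.05906 = 0.09708 M.
Kb = Kw/Ka = 1.0e-14 / 6.8 x 10^-4 = 1.47e-11.
[OH^-] = sqrt(Kb x [F-]) = sqrt(1.47e-11 x 0.09708) = 1.19e-6 M.
pOH = 5.92, so pH = 14.00 - 5.92 = 8.08.

8.08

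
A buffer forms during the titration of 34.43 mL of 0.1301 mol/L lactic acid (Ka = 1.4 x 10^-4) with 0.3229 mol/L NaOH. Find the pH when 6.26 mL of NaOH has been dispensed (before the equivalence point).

3.77

Initial n(HC3H5O3) = 0.1301 x 0.03443 = 0.004479 mol.
n(NaOH) added = 0.3229 x 0.006260 = 0.002021 mol, converting that many moles of HC3H5O3 to C3H5O3-.
Remaining n(HC3H5O3) = 0.002458 mol; n(C3H5O3-) = 0.002021 mol.
By Henderson-Hasselbalch, pH = pKa + log([A^-]/[HA]) = 3.85 + log(0.002021/0.002458) = 3.85 + (-0.08) = 3.77.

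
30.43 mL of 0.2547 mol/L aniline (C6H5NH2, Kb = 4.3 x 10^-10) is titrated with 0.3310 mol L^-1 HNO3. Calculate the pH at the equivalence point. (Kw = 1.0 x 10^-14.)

2.74

n(C6H5NH2) = 0.2547 x 0.03043 = 0.007751 mol; V(HNO3) at equivalence = 0.007751/0.3310 = 0.02342 L.
At equivalence the base is fully converted to C6H5NH3+; total volume = 0.05385 L, so [C6H5NH3+] = 0.007751/0.05385 = 0.1439 M.
Ka(C6H5NH3+) = Kw/Kb = 1.0e-14 / 4.3 x 10^-10 = 2.33e-5.
[H^+] = sqrt(Ka x [C6H5NH3+]) = sqrt(2.33e-5 x 0.1439) = 0.00183 M.
pH = -log(0.00183) = 2.74.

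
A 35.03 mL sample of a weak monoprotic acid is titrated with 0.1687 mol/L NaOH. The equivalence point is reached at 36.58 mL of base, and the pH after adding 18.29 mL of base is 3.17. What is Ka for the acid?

6.8 x 10^-4

18.29 mL is half of the equivalence volume, so this is the half-equivalence point where [HA] = [A^-].
At half-equivalence pH = pKa, so pKa = 3.17.
Ka = 10^(-3.17) = 6.8 x 10^-4.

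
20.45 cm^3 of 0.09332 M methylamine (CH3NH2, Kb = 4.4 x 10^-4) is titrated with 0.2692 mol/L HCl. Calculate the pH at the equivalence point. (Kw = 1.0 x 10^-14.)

n(CH3NH2) = 0.09332 x 0.02045 = 0.001908 mol; V(HCl) at equivalence = 0.001908/0.2692 = 0.007089 L.
At equivalence the base is fully converted to CH3NH3+; total volume = 0.02754 L, so [CH3NH3+] = 0.001908/0.02754 = 0.06930 M.
Ka(CH3NH3+) = Kw/Kb = 1.0e-14 / 4.4 x 10^-4 = 2.27e-11.
[H^+] = sqrt(Ka x [CH3NH3+]) = sqrt(2.27e-11 x 0.06930) = 1.25e-6 M.
pH = -log(1.25e-6) = 5.90.

5.90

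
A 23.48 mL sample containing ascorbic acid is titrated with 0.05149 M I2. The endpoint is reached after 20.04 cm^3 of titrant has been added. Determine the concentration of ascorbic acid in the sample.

n(I2) = 0.05149 x 0.02004 = 0.001032 mol.
From the balanced equation, 1 mol I2 reacts with 1 mol ascorbic acid, so n(ascorbic acid) = 0.001032 x 1/1 = 0.001032 mol.
[ascorbic acid] = 0.001032 / 0.02348 L = 0.0439 M.

0.0439 M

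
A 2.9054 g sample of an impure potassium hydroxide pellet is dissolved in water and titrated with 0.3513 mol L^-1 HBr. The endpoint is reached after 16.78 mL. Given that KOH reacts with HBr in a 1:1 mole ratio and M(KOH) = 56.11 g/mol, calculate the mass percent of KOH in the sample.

11.4%

n(HBr) = 0.3513 x 0.01678 = 0.005895 mol.
n(KOH) = 0.005895 / 1 = 0.005895 mol.
mass of KOH = 0.005895 x 56.11 = 0.3308 g.
% purity = 0.3308 / 2.9054 x 100 = 11.4%.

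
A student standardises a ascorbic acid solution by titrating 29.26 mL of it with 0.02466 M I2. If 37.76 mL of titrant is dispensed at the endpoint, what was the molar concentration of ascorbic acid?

n(I2) = 0.02466 x 0.03776 = 0.0009312 mol.
From the balanced equation, 1 mol I2 reacts with 1 mol ascorbic acid, so n(ascorbic acid) = 0.0009312 x 1/1 = 0.0009312 mol.
[ascorbic acid] = 0.0009312 / 0.02926 L = 0.0318 M.

0.0318 M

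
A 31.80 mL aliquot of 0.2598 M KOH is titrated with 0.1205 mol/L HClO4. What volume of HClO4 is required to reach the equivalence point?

68.6 mL

n(KOH) = 0.2598 mol/L x 0.03180 L = 0.008262 mol.
At equivalence n(HClO4) = n(KOH) = 0.008262 mol.
V(HClO4) = 0.008262 / 0.1205 = 0.06856 L = 68.6 mL.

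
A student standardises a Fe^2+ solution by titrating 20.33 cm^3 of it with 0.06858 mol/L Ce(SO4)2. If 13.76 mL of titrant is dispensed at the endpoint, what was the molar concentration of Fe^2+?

0.0464 M

n(Ce(SO4)2) = 0.06858 x 0.01376 = 0.0009437 mol.
From the balanced equation, 1 mol Ce(SO4)2 reacts with 1 mol Fe^2+, so n(Fe^2+) = 0.0009437 x 1/1 = 0.0009437 mol.
[Fe^2+] = 0.0009437 / 0.02033 L = 0.0464 M.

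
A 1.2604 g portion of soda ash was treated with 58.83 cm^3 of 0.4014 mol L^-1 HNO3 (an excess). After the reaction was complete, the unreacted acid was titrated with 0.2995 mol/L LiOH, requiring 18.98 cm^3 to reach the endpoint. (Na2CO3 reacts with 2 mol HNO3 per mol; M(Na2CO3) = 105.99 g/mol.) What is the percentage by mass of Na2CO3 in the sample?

75.4%

Total n(HNO3) added = 0.4014 x 0.05883 = 0.02361 mol.
n(LiOH) used = 0.2995 x 0.01898 = 0.005685 mol, which equals the excess n(HNO3).
So n(HNO3) consumed by the sample = 0.02361 - 0.005685 = 0.01793 mol.
n(Na2CO3) = 0.01793 / 2 = 0.008965 mol.
mass Na2CO3 = 0.008965 x 105.99 = 0.9502 g, so %Na2CO3 = 0.9502/1.2604 x 100 = 75.4%.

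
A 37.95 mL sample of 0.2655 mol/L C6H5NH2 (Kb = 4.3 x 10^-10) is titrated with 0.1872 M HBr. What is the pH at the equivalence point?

2.80

n(C6H5NH2) = 0.2655 x 0.03795 = 0.01008 mol; V(HBr) at equivalence = 0.01008/0.1872 = 0.05382 L.
At equivalence the base is fully converted to C6H5NH3+; total volume = 0.09177 L, so [C6H5NH3+] = 0.01008/0.09177 = 0.1098 M.
Ka(C6H5NH3+) = Kw/Kb = 1.0e-14 / 4.3 x 10^-10 = 2.33e-5.
[H^+] = sqrt(Ka x [C6H5NH3+]) = sqrt(2.33e-5 x 0.1098) = 0.00160 M.
pH = -log(0.00160) = 2.80.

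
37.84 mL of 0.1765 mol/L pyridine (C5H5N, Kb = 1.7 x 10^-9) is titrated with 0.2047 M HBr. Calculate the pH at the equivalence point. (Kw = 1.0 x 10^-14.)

n(C5H5N) = 0.1765 x 0.03784 = 0.006679 mol; V(HBr) at equivalence = 0.006679/0.2047 = 0.03263 L.
At equivalence the base is fully converted to C5H5NH+; total volume = 0.07047 L, so [C5H5NH+] = 0.006679/0.07047 = 0.09478 M.
Ka(C5H5NH+) = Kw/Kb = 1.0e-14 / 1.7 x 10^-9 = 5.88e-6.
[H^+] = sqrt(Ka x [C5H5NH+]) = sqrt(5.88e-6 x 0.09478) = 0.000747 M.
pH = -log(0.000747) = 3.13.

3.13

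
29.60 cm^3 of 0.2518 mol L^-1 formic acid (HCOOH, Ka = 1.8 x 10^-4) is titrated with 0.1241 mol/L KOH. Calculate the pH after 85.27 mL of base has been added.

n(acid) = 0.2518 x 0.02960 = 0.007453 mol; n(KOH) added = 0.1241 x 0.08527 = 0.01058 mol.
Base is in excess by 0.01058 - 0.007453 = 0.003129 mol in a total volume of 0.1149 L.
[OH^-] = 0.003129/0.1149 = 0.02724 M, so pOH = 1.56 and pH = 14.00 - 1.56 = 12.44.

12.44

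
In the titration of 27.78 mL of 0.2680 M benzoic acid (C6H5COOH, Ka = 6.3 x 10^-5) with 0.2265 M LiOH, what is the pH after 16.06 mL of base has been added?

Initial n(C6H5COOH) = 0.2680 x 0.02778 = 0.007445 mol.
n(LiOH) added = 0.2265 x 0.01606 = 0.003638 mol, converting that many moles of C6H5COOH to C6H5COO-.
Remaining n(C6H5COOH) = 0.003807 mol; n(C6H5COO-) = 0.003638 mol.
By Henderson-Hasselbalch, pH = pKa + log([A^-]/[HA]) = 4.20 + log(0.003638/0.003807) = 4.20 + (-0.02) = 4.18.

4.18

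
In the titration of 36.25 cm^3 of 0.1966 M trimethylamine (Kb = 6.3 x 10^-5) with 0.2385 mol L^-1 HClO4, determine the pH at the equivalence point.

5.38

n((CH3)3N) = 0.1966 x 0.03625 = 0.007127 mol; V(HClO4) at equivalence = 0.007127/0.2385 = 0.02988 L.
At equivalence the base is fully converted to (CH3)3NH+; total volume = 0.06613 L, so [(CH3)3NH+] = 0.007127/0.06613 = 0.1078 M.
Ka((CH3)3NH+) = Kw/Kb = 1.0e-14 / 6.3 x 10^-5 = 1.59e-10.
[H^+] = sqrt(Ka x [(CH3)3NH+]) = sqrt(1.59e-10 x 0.1078) = 4.14e-6 M.
pH = -log(4.14e-6) = 5.38.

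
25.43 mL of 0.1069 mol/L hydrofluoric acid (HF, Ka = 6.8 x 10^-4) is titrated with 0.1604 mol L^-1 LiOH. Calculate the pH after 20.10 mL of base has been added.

n(acid) = 0.1069 x 0.02543 = 0.002718 mol; n(LiOH) added = 0.1604 x 0.02010 = 0.003224 mol.
Base is in excess by 0.003224 - 0.002718 = 0.0005056 mol in a total volume of 0.04553 L.
[OH^-] = 0.0005056/0.04553 = 0.01110 M, so pOH = 1.95 and pH = 14.00 - 1.95 = 12.05.

12.05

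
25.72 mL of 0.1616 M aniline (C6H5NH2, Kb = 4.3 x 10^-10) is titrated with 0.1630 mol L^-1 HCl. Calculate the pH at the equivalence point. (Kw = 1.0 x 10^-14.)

n(C6H5NH2) = 0.1616 x 0.02572 = 0.004156 mol; V(HCl) at equivalence = 0.004156/0.1630 = 0.02550 L.
At equivalence the base is fully converted to C6H5NH3+; total volume = 0.05122 L, so [C6H5NH3+] = 0.004156/0.05122 = 0.08115 M.
Ka(C6H5NH3+) = Kw/Kb = 1.0e-14 / 4.3 x 10^-10 = 2.33e-5.
[H^+] = sqrt(Ka x [C6H5NH3+]) = sqrt(2.33e-5 x 0.08115) = 0.00137 M.
pH = -log(0.00137) = 2.86.

2.86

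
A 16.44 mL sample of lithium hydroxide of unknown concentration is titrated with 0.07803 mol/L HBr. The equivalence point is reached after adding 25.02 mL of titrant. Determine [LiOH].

0.119 M

n(HBr) delivered = 0.07803 x 0.02502 = 0.001952 mol.
For a 1:1 reaction, n(LiOH) = 0.001952 mol.
[LiOH] = 0.001952 mol / 0.01644 L = 0.119 M.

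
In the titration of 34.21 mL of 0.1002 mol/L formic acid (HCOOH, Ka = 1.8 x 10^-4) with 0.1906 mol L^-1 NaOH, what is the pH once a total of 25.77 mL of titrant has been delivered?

12.39

n(acid) = 0.1002 x 0.03421 = 0.003428 mol; n(NaOH) added = 0.1906 x 0.02577 = 0.004912 mol.
Base is in excess by 0.004912 - 0.003428 = 0.001484 mol in a total volume of 0.05998 L.
[OH^-] = 0.001484/0.05998 = 0.02474 M, so pOH = 1.61 and pH = 14.00 - 1.61 = 12.39.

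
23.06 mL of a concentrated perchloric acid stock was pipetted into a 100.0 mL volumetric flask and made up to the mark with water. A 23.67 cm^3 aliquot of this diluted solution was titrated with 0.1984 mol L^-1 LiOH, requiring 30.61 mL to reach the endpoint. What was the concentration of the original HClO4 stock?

n(LiOH) = 0.1984 x 0.03061 = 0.006073 mol.
n(HClO4) in the aliquot = 0.006073 mol.
[diluted HClO4] = 0.006073 / 0.02367 = 0.2566 M.
Dilution factor = 100.0/23.06 = 4.337, so [stock] = 0.2566 x 4.337 = 1.11 M.

1.11 M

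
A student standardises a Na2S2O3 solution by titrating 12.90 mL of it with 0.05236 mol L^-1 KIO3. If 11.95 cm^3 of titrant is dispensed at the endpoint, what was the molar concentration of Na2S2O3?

0.291 M

n(KIO3) = 0.05236 x 0.01195 = 0.0006257 mol.
From the balanced equation, 1 mol KIO3 reacts with 6 mol Na2S2O3, so n(Na2S2O3) = 0.0006257 x 6/1 = 0.003754 mol.
[Na2S2O3] = 0.003754 / 0.01290 L = 0.291 M.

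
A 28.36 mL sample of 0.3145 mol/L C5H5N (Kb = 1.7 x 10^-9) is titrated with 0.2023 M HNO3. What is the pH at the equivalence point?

3.07

n(C5H5N) = 0.3145 x 0.02836 = 0.008919 mol; V(HNO3) at equivalence = 0.008919/0.2023 = 0.04409 L.
At equivalence the base is fully converted to C5H5NH+; total volume = 0.07245 L, so [C5H5NH+] = 0.008919/0.07245 = 0.1231 M.
Ka(C5H5NH+) = Kw/Kb = 1.0e-14 / 1.7 x 10^-9 = 5.88e-6.
[H^+] = sqrt(Ka x [C5H5NH+]) = sqrt(5.88e-6 x 0.1231) = 0.000851 M.
pH = -log(0.000851) = 3.07.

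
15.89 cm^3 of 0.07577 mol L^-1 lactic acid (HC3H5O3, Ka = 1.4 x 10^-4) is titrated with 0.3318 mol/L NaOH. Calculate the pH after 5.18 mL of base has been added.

n(acid) = 0.07577 x 0.01589 = 0.001204 mol; n(NaOH) added = 0.3318 x 0.005180 = 0.001719 mol.
Base is in excess by 0.001719 - 0.001204 = 0.0005147 mol in a total volume of 0.02107 L.
[OH^-] = 0.0005147/0.02107 = 0.02443 M, so pOH = 1.61 and pH = 14.00 - 1.61 = 12.39.

12.39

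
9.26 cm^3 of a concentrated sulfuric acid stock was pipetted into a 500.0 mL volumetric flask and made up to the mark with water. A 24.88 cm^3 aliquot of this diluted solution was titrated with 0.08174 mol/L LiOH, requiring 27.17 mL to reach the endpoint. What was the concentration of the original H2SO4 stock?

2.41 M

n(LiOH) = 0.08174 x 0.02717 = 0.002221 mol.
n(H2SO4) in the aliquot = 0.002221 x 1/2 = 0.001110 mol.
[diluted H2SO4] = 0.001110 / 0.02488 = 0.04463 M.
Dilution factor = 500.0/9.260 = 54.00, so [stock] = 0.04463 x 54.00 = 2.41 M.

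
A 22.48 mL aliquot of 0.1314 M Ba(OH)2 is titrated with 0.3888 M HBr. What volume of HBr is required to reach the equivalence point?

n(Ba(OH)2) = 0.1314 mol/L x 0.02248 L = 0.002954 mol.
The neutralisation is 1 Ba(OH)2 : 2 HBr, so n(HBr) = 0.002954 x 2/1 = 0.005908 mol.
V(HBr) = 0.005908 / 0.3888 = 0.01519 L = 15.2 mL.

15.2 mL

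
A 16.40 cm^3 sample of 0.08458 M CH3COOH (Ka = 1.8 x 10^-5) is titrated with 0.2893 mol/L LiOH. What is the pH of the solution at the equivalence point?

n(CH3COOH) = 0.08458 x 0.01640 = 0.001387 mol; V(LiOH) at equivalence = 0.001387/0.2893 = 0.004795 L.
At equivalence all the acid is converted to CH3COO-; total volume = 0.01640 + 0.004795 = 0.02119 L, so [CH3COO-] = 0.001387/0.02119 = 0.06545 M.
Kb = Kw/Ka = 1.0e-14 / 1.8 x 10^-5 = 5.56e-10.
[OH^-] = sqrt(Kb x [CH3COO-]) = sqrt(5.56e-10 x 0.06545) = 6.03e-6 M.
pOH = 5.22, so pH = 14.00 - 5.22 = 8.78.

8.78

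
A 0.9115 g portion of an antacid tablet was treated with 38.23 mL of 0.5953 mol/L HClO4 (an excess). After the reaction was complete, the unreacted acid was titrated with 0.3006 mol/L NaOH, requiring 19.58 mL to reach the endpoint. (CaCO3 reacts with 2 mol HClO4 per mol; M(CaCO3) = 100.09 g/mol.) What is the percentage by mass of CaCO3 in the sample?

92.6%

Total n(HClO4) added = 0.5953 x 0.03823 = 0.02276 mol.
n(NaOH) used = 0.3006 x 0.01958 = 0.005886 mol, which equals the excess n(HClO4).
So n(HClO4) consumed by the sample = 0.02276 - 0.005886 = 0.01687 mol.
n(CaCO3) = 0.01687 / 2 = 0.008436 mol.
mass CaCO3 = 0.008436 x 100.09 = 0.8444 g, so %CaCO3 = 0.8444/0.9115 x 100 = 92.6%.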